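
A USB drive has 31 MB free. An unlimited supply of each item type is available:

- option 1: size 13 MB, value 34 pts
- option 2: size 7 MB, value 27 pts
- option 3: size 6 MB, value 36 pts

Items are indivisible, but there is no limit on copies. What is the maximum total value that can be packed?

Best value-per-unit is option 3 at 36/6, and filling with it alone uses size 5×6=30. No mix of the others beats 5×36 = 180.

180 pts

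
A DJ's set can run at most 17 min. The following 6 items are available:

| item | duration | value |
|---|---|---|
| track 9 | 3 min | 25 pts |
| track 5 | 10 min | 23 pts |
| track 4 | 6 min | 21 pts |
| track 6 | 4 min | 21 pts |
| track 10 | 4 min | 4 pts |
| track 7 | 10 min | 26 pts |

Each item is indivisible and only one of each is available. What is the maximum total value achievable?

Check high-value combinations within 17 min:
- track 9+track 6+track 7: duration 3+4+10=17, value 25+21+26=72
- track 9+track 4+track 6+track 10: duration 3+6+4+4=17, value 25+21+21+4=71
- track 9+track 5+track 6: duration 3+10+4=17, value 25+23+21=69
Best: 72 pts.

72 pts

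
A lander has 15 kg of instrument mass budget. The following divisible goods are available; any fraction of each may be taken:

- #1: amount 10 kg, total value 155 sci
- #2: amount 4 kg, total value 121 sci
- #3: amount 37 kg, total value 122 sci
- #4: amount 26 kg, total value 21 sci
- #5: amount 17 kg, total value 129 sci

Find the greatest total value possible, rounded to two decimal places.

Take in order of value per unit:
- #2 (121/4 per unit): all 4 → value 121, running total 121.00
- #1 (155/10 per unit): all 10 → value 155, running total 276.00
- #5 (129/17 per unit): 1 of 17 → value 1×129/17 = 7.5882, running total 283.59
Total 283.59.

283.59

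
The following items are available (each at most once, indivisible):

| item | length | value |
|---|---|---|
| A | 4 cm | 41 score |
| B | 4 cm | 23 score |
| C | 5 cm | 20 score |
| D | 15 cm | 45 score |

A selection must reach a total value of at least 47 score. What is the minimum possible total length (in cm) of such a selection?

Subsets with value ≥ 47, sorted by total length:
- A+B: length 8, value 64
- A+C: length 9, value 61
- A+B+C: length 13, value 84
- A+D: length 19, value 86
Minimum length: 8 cm.

8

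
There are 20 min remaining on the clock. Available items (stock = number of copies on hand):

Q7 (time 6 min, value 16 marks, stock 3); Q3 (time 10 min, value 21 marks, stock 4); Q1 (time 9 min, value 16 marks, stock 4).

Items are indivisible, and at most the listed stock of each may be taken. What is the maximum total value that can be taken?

Best selections within time 20 and stock limits:
- 3×Q7: time 18, value 48
- 2×Q3: time 20, value 42
Best: 48 marks.

48 marks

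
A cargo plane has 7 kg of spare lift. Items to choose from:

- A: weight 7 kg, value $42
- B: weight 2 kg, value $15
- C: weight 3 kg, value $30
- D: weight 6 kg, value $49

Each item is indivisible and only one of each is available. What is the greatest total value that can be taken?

This is a 0/1 knapsack; check combinations near the capacity.
- D: weight 6, value 49
- B+C: weight 2+3=5, value 15+30=45
- A: weight 7, value 42
- C: weight 3, value 30
- B: weight 2, value 15
Best: $49.

$49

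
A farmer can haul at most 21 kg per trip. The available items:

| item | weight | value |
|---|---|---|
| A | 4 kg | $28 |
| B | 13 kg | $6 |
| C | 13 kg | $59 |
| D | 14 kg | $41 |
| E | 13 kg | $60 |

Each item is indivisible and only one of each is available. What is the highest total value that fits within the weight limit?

Check high-value combinations within 21 kg:
- A+E: weight 4+13=17, value 28+60=88
- A+C: weight 4+13=17, value 28+59=87
- A+D: weight 4+14=18, value 28+41=69
Best: $88.

$88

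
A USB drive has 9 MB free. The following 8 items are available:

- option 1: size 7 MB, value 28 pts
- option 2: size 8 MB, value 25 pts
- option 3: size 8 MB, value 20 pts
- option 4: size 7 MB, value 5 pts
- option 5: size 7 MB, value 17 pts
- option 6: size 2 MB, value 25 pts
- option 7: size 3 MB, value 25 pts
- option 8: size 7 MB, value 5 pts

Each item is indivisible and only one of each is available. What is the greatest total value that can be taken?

Check high-value combinations within 9 MB:
- option 1+option 6: size 7+2=9, value 28+25=53
- option 6+option 7: size 2+3=5, value 25+25=50
- option 5+option 6: size 7+2=9, value 17+25=42
- option 4+option 6: size 7+2=9, value 5+25=30
Best: 53 pts.

53 pts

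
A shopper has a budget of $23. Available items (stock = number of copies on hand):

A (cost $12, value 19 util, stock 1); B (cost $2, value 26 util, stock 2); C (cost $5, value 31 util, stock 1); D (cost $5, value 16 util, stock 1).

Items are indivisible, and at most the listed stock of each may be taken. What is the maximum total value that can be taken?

Top feasible selections:
- 1×A + 2×B + 1×C: cost 21, value 102
- 2×B + 1×C + 1×D: cost 14, value 99
- 1×A + 2×B + 1×D: cost 21, value 87
Best: 102 util.

102 util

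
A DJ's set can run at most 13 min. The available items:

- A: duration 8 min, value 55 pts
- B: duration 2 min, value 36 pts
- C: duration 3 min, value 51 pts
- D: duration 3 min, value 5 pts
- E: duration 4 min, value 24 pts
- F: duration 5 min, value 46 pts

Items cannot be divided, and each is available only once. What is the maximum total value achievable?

Check high-value combinations within 13 min:
- A+B+C: duration 8+2+3=13, value 55+36+51=142
- B+C+D+F: duration 2+3+3+5=13, value 36+51+5+46=138
- B+C+F: duration 2+3+5=10, value 36+51+46=133
- C+E+F: duration 3+4+5=12, value 51+24+46=121
Best: 142 pts.

142 pts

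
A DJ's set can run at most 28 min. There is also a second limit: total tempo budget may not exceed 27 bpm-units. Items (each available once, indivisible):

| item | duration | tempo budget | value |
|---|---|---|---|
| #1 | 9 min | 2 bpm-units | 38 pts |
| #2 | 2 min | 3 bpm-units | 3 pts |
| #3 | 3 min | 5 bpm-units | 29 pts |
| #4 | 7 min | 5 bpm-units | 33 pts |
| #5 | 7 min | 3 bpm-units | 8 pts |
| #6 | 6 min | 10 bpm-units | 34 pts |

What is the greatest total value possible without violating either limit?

Feasible sets respecting both limits:
- #1+#2+#3+#4+#6: duration 27, tempo budget 25, value 137
- #1+#3+#4+#6: duration 25, tempo budget 22, value 134
- #1+#2+#3+#5+#6: duration 27, tempo budget 23, value 112
Best: 137 pts.

137 pts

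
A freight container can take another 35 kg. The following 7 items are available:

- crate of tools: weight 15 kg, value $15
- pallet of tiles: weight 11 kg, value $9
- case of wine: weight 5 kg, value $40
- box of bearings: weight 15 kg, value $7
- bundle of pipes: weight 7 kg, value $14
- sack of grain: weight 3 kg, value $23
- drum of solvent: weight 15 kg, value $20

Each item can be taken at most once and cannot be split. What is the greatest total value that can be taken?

$97

Check high-value combinations within 35 kg:
- case of wine+bundle of pipes+sack of grain+drum of solvent: weight 5+7+3+15=30, value 40+14+23+20=97
- crate of tools+case of wine+bundle of pipes+sack of grain: weight 15+5+7+3=30, value 15+40+14+23=92
- pallet of tiles+case of wine+sack of grain+drum of solvent: weight 11+5+3+15=34, value 9+40+23+20=92
- crate of tools+pallet of tiles+case of wine+sack of grain: weight 15+11+5+3=34, value 15+9+40+23=87
Best: $97.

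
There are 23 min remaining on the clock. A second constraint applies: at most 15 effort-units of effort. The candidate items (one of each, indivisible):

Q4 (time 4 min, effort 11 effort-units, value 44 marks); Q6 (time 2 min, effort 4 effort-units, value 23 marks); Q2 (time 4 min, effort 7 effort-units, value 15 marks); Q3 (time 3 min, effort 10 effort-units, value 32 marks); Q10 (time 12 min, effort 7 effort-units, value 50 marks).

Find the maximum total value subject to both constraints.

Feasible sets respecting both limits:
- Q6+Q10: time 14, effort 11, value 73
- Q4+Q6: time 6, effort 15, value 67
- Q2+Q10: time 16, effort 14, value 65
Best: 73 marks.

73 marks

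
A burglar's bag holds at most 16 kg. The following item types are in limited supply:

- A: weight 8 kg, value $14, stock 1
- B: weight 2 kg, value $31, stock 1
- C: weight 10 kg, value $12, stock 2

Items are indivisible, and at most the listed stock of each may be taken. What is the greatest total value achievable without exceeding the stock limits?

$45

Top feasible selections:
- 1×A + 1×B: weight 10, value 45
- 1×B + 1×C: weight 12, value 43
Best: $45.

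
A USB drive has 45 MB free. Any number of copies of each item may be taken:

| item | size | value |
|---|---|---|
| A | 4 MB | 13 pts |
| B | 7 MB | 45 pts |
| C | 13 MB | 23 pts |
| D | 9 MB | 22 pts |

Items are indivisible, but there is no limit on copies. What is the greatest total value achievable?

Best value-per-unit is B at 45/7, and filling with it alone uses size 6×7=42. No mix of the others beats 6×45 = 270.

270 pts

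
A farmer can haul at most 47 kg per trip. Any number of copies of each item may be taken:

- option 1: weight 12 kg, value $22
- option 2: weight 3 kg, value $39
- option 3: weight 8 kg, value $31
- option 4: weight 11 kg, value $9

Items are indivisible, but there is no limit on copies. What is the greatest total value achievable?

$585

Best value-per-unit is option 2 at 39/3, and filling with it alone uses weight 15×3=45. No mix of the others beats 15×39 = 585.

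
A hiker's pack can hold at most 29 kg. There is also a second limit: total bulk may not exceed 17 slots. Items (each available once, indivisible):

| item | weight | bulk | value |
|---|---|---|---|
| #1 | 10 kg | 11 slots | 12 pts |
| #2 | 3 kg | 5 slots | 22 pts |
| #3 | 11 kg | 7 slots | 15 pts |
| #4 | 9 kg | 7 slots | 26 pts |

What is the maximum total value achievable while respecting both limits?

48 pts

Feasible sets respecting both limits:
- #2+#4: weight 12, bulk 12, value 48
- #3+#4: weight 20, bulk 14, value 41
- #2+#3: weight 14, bulk 12, value 37
- #1+#2: weight 13, bulk 16, value 34
Best: 48 pts.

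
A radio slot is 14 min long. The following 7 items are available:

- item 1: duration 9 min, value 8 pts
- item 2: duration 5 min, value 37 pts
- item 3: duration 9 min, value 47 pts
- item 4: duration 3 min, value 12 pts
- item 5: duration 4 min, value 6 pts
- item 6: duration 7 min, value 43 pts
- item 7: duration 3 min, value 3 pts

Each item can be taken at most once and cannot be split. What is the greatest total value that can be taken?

84 pts

Check high-value combinations within 14 min:
- item 2+item 3: duration 5+9=14, value 37+47=84
- item 2+item 6: duration 5+7=12, value 37+43=80
- item 4+item 5+item 6: duration 3+4+7=14, value 12+6+43=61
- item 3+item 4: duration 9+3=12, value 47+12=59
Best: 84 pts.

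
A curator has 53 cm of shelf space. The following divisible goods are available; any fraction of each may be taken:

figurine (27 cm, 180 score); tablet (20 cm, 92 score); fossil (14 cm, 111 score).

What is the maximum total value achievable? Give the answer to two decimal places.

Take in order of value per unit:
- fossil (111/14 per unit): all 14 → value 111, running total 111.00
- figurine (180/27 per unit): all 27 → value 180, running total 291.00
- tablet (92/20 per unit): 12 of 20 → value 12×92/20 = 55.2000, running total 346.20
Total 346.20.

346.20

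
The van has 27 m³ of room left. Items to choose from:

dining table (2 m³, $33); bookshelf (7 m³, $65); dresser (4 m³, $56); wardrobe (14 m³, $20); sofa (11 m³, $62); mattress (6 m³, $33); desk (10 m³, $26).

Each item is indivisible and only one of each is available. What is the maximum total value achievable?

Check high-value combinations within 27 m³:
- dining table+bookshelf+dresser+sofa: volume 2+7+4+11=24, value 33+65+56+62=216
- dining table+bookshelf+sofa+mattress: volume 2+7+11+6=26, value 33+65+62+33=193
- dining table+bookshelf+dresser+mattress: volume 2+7+4+6=19, value 33+65+56+33=187
Best: $216.

$216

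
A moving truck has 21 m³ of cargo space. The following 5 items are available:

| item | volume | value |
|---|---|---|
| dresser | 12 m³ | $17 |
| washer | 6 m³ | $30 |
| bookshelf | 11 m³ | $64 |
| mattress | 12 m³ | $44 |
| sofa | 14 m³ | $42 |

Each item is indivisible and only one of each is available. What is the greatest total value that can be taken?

Check high-value combinations within 21 m³:
- washer+bookshelf: volume 6+11=17, value 30+64=94
- washer+mattress: volume 6+12=18, value 30+44=74
- washer+sofa: volume 6+14=20, value 30+42=72
- bookshelf: volume 11, value 64
- dresser+washer: volume 12+6=18, value 17+30=47
Best: $94.

$94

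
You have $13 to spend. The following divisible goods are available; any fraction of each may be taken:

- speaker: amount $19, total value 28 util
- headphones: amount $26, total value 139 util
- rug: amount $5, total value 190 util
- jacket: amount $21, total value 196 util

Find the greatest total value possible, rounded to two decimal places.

264.67

Take in order of value per unit:
- rug (190/5 per unit): all 5 → value 190, running total 190.00
- jacket (196/21 per unit): 8 of 21 → value 8×196/21 = 74.6667, running total 264.67
Total 264.67.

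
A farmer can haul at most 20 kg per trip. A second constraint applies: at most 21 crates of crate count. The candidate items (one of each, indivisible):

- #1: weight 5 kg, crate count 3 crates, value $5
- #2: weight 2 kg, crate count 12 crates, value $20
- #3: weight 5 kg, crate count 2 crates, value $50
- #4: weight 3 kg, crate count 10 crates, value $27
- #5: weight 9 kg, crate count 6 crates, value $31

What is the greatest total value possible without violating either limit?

$108

Feasible sets respecting both limits:
- #3+#4+#5: weight 17, crate count 18, value 108
- #2+#3+#5: weight 16, crate count 20, value 101
- #1+#3+#5: weight 19, crate count 11, value 86
- #1+#3+#4: weight 13, crate count 15, value 82
Best: $108.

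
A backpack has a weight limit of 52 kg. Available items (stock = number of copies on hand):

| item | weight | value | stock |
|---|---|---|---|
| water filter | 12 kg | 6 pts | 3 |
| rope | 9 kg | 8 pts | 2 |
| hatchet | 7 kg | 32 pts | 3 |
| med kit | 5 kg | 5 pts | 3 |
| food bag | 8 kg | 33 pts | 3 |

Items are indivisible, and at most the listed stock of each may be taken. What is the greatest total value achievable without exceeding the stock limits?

200 pts

Top feasible selections:
- 3×hatchet + 1×med kit + 3×food bag: weight 50, value 200
- 3×hatchet + 3×food bag: weight 45, value 195
- 3×hatchet + 3×med kit + 2×food bag: weight 52, value 177
Best: 200 pts.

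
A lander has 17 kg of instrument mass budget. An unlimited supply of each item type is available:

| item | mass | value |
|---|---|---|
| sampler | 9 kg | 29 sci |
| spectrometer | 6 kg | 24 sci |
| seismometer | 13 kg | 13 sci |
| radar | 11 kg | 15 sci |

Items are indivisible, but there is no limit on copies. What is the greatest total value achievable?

Best value-per-unit is spectrometer at 24/6; filling with it alone gives 2×24 = 48.
Optimal mix: 1×sampler + 1×spectrometer → mass 15, value 53.

53 sci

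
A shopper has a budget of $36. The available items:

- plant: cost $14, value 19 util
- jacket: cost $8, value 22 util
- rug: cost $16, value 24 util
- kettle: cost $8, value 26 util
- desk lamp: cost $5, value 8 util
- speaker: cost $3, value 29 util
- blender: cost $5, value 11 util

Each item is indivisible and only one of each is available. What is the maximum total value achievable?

Check high-value combinations within $36:
- jacket+rug+kettle+speaker: cost 8+16+8+3=35, value 22+24+26+29=101
- jacket+kettle+desk lamp+speaker+blender: cost 8+8+5+3+5=29, value 22+26+8+29+11=96
- plant+jacket+kettle+speaker: cost 14+8+8+3=33, value 19+22+26+29=96
Best: 101 util.

101 util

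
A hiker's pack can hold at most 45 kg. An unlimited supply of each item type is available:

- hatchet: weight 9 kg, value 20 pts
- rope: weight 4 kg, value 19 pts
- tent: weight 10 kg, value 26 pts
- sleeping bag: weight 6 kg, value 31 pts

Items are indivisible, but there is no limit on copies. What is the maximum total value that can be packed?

224 pts

Best value-per-unit is sleeping bag at 31/6; filling with it alone gives 7×31 = 217.
Optimal mix: 2×rope + 6×sleeping bag → weight 44, value 224.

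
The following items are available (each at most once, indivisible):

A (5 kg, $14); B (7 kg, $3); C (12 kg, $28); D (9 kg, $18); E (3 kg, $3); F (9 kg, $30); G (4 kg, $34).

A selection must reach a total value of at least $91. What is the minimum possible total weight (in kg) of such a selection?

25

Subsets with value ≥ 91, sorted by total weight:
- C+F+G: weight 25, value 92
- A+D+F+G: weight 27, value 96
- C+E+F+G: weight 28, value 95
- A+C+F+G: weight 30, value 106
Minimum weight: 25 kg.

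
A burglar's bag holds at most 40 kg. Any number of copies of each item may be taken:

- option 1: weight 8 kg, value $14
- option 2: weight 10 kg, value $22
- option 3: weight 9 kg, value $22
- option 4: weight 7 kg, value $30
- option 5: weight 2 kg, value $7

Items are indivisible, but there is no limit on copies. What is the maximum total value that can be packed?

Best value-per-unit is option 4 at 30/7; filling with it alone gives 5×30 = 150.
Optimal mix: 5×option 4 + 2×option 5 → weight 39, value 164.

$164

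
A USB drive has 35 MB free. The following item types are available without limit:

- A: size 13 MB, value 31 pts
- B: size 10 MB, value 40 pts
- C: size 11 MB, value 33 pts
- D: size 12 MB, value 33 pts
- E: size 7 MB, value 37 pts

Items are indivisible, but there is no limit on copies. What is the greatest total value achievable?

185 pts

Best value-per-unit is E at 37/7, and filling with it alone uses size 5×7=35. No mix of the others beats 5×37 = 185.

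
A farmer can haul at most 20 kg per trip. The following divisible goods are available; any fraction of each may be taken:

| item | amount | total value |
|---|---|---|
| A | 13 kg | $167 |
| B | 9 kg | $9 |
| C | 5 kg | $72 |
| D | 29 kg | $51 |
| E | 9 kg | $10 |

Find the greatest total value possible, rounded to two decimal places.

Take in order of value per unit:
- C (72/5 per unit): all 5 → value 72, running total 72.00
- A (167/13 per unit): all 13 → value 167, running total 239.00
- D (51/29 per unit): 2 of 29 → value 2×51/29 = 3.5172, running total 242.52
Total 242.52.

242.52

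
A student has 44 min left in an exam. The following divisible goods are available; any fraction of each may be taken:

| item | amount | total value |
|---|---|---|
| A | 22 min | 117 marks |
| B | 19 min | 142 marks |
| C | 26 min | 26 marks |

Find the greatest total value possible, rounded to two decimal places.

262.00

Take in order of value per unit:
- B (142/19 per unit): all 19 → value 142, running total 142.00
- A (117/22 per unit): all 22 → value 117, running total 259.00
- C (26/26 per unit): 3 of 26 → value 3×26/26 = 3.0000, running total 262.00
Total 262.00.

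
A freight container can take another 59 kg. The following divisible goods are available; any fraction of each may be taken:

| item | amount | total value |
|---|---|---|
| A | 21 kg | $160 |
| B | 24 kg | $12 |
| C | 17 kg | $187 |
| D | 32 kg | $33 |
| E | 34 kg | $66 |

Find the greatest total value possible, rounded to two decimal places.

387.76

Take in order of value per unit:
- C (187/17 per unit): all 17 → value 187, running total 187.00
- A (160/21 per unit): all 21 → value 160, running total 347.00
- E (66/34 per unit): 21 of 34 → value 21×66/34 = 40.7647, running total 387.76
Total 387.76.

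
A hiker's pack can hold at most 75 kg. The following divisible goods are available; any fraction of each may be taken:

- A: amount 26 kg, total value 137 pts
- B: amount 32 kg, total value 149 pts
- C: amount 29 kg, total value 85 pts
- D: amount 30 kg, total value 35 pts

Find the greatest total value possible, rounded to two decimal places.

335.83

Take in order of value per unit:
- A (137/26 per unit): all 26 → value 137, running total 137.00
- B (149/32 per unit): all 32 → value 149, running total 286.00
- C (85/29 per unit): 17 of 29 → value 17×85/29 = 49.8276, running total 335.83
Total 335.83.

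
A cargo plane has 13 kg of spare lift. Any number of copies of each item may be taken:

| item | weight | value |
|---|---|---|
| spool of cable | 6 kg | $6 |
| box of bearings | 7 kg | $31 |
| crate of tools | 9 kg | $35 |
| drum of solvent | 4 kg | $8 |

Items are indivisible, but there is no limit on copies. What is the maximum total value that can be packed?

$43

Best value-per-unit is box of bearings at 31/7; filling with it alone gives 1×31 = 31.
Optimal mix: 1×crate of tools + 1×drum of solvent → weight 13, value 43.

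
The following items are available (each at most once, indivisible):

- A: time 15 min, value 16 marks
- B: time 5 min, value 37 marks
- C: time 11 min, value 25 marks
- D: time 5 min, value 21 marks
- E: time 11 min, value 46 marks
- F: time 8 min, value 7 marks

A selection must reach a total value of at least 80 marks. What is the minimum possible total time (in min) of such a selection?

16

Subsets with value ≥ 80, sorted by total time:
- B+E: time 16, value 83
- B+D+E: time 21, value 104
Minimum time: 16 min.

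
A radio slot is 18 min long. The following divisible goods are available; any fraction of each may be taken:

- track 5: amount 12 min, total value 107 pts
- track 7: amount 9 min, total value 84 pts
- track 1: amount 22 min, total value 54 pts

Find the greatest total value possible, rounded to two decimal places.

Take in order of value per unit:
- track 7 (84/9 per unit): all 9 → value 84, running total 84.00
- track 5 (107/12 per unit): 9 of 12 → value 9×107/12 = 80.2500, running total 164.25
Total 164.25.

164.25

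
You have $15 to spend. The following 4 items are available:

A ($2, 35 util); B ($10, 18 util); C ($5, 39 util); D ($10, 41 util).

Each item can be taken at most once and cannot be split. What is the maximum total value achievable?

80 util

Check high-value combinations within $15:
- C+D: cost 5+10=15, value 39+41=80
- A+D: cost 2+10=12, value 35+41=76
- A+C: cost 2+5=7, value 35+39=74
- B+C: cost 10+5=15, value 18+39=57
Best: 80 util.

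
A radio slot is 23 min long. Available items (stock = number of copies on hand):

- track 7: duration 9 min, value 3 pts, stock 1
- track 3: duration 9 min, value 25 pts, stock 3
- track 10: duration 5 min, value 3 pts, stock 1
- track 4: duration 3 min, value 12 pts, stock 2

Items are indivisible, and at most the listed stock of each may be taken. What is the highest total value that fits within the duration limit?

Top feasible selections:
- 2×track 3 + 1×track 4: duration 21, value 62
- 2×track 3 + 1×track 10: duration 23, value 53
- 1×track 3 + 1×track 10 + 2×track 4: duration 20, value 52
- 2×track 3: duration 18, value 50
Best: 62 pts.

62 pts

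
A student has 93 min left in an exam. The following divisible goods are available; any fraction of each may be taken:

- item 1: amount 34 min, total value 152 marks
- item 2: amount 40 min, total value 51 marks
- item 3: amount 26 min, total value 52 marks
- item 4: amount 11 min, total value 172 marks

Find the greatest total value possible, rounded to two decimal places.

404.05

Take in order of value per unit:
- item 4 (172/11 per unit): all 11 → value 172, running total 172.00
- item 1 (152/34 per unit): all 34 → value 152, running total 324.00
- item 3 (52/26 per unit): all 26 → value 52, running total 376.00
- item 2 (51/40 per unit): 22 of 40 → value 22×51/40 = 28.0500, running total 404.05
Total 404.05.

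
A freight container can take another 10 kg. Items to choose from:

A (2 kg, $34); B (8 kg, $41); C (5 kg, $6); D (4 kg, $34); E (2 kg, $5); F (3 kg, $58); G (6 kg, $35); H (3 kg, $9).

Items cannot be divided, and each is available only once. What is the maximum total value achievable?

$126

Check high-value combinations within 10 kg:
- A+D+F: weight 2+4+3=9, value 34+34+58=126
- A+E+F+H: weight 2+2+3+3=10, value 34+5+58+9=106
- A+F+H: weight 2+3+3=8, value 34+58+9=101
- D+F+H: weight 4+3+3=10, value 34+58+9=101
- A+C+F: weight 2+5+3=10, value 34+6+58=98
Best: $126.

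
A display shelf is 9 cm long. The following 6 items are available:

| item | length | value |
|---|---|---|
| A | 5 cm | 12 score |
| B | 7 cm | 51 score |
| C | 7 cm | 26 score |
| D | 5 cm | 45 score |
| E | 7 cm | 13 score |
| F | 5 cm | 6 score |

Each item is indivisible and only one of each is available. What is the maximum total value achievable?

51 score

Check high-value combinations within 9 cm:
- B: length 7, value 51
- D: length 5, value 45
- C: length 7, value 26
- E: length 7, value 13
Best: 51 score.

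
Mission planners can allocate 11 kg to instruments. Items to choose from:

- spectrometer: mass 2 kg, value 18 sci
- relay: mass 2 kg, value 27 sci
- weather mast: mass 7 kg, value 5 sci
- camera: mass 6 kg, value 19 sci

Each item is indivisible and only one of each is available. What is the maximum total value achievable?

This is a 0/1 knapsack; check combinations near the capacity.
- spectrometer+relay+camera: mass 2+2+6=10, value 18+27+19=64
- spectrometer+relay+weather mast: mass 2+2+7=11, value 18+27+5=50
- relay+camera: mass 2+6=8, value 27+19=46
Best: 64 sci.

64 sci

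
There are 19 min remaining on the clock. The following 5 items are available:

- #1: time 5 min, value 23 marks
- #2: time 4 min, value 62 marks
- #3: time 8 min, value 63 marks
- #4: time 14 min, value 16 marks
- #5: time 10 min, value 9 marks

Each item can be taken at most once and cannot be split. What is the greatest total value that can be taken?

148 marks

Check high-value combinations within 19 min:
- #1+#2+#3: time 5+4+8=17, value 23+62+63=148
- #2+#3: time 4+8=12, value 62+63=125
- #1+#2+#5: time 5+4+10=19, value 23+62+9=94
- #1+#3: time 5+8=13, value 23+63=86
- #1+#2: time 5+4=9, value 23+62=85
Best: 148 marks.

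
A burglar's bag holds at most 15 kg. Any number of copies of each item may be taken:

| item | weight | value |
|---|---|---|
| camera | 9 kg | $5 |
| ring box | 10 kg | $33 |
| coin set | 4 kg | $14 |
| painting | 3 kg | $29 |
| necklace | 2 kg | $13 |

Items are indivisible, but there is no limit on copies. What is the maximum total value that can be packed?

$145

Best value-per-unit is painting at 29/3, and filling with it alone uses weight 5×3=15. No mix of the others beats 5×29 = 145.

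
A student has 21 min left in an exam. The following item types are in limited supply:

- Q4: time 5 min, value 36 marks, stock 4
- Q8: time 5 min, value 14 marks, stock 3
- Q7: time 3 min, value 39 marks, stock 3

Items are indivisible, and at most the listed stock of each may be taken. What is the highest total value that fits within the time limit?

Top feasible selections:
- 2×Q4 + 3×Q7: time 19, value 189
- 3×Q4 + 2×Q7: time 21, value 186
- 1×Q4 + 1×Q8 + 3×Q7: time 19, value 167
- 2×Q4 + 1×Q8 + 2×Q7: time 21, value 164
Best: 189 marks.

189 marks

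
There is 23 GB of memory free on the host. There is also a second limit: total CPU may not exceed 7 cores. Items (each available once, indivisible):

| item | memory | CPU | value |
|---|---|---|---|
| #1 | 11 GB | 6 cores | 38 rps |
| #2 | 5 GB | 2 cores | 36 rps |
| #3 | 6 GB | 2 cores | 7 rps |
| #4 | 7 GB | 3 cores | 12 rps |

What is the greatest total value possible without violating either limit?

Feasible sets respecting both limits:
- #2+#3+#4: memory 18, CPU 7, value 55
- #2+#4: memory 12, CPU 5, value 48
- #2+#3: memory 11, CPU 4, value 43
- #1: memory 11, CPU 6, value 38
Best: 55 rps.

55 rps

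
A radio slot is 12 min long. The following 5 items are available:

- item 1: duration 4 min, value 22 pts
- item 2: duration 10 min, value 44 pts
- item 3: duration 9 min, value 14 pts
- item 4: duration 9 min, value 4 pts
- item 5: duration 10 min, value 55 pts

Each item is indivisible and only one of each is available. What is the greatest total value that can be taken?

55 pts

This is a 0/1 knapsack; check combinations near the capacity.
- item 5: duration 10, value 55
- item 2: duration 10, value 44
- item 1: duration 4, value 22
Best: 55 pts.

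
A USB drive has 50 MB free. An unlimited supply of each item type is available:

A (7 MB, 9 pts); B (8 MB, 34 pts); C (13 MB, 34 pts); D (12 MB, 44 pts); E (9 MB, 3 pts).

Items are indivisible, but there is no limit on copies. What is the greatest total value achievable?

Best value-per-unit is B at 34/8, and filling with it alone uses size 6×8=48. No mix of the others beats 6×34 = 204.

204 pts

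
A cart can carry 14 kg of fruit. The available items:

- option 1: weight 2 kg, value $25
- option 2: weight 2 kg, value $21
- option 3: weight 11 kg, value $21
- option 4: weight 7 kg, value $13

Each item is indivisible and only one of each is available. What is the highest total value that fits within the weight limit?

$59

Check high-value combinations within 14 kg:
- option 1+option 2+option 4: weight 2+2+7=11, value 25+21+13=59
- option 1+option 2: weight 2+2=4, value 25+21=46
- option 1+option 3: weight 2+11=13, value 25+21=46
Best: $59.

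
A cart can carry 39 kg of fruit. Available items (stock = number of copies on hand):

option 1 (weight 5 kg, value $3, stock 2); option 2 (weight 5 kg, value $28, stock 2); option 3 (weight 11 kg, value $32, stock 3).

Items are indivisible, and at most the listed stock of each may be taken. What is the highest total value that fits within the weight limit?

$124

Best selections within weight 39 and stock limits:
- 1×option 2 + 3×option 3: weight 38, value 124
- 1×option 1 + 2×option 2 + 2×option 3: weight 37, value 123
- 2×option 2 + 2×option 3: weight 32, value 120
Best: $124.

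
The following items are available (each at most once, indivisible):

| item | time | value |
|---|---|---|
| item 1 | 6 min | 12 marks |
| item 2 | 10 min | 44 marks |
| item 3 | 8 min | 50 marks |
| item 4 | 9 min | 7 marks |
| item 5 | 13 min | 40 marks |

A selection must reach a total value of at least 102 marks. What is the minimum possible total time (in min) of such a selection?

Subsets with value ≥ 102, sorted by total time:
- item 1+item 2+item 3: time 24, value 106
- item 1+item 3+item 5: time 27, value 102
Minimum time: 24 min.

24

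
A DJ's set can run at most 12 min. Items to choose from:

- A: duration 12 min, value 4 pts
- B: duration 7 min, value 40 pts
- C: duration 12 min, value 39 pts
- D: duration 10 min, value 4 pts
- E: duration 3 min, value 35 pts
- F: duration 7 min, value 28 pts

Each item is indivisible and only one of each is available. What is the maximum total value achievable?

Check high-value combinations within 12 min:
- B+E: duration 7+3=10, value 40+35=75
- E+F: duration 3+7=10, value 35+28=63
- B: duration 7, value 40
- C: duration 12, value 39
- E: duration 3, value 35
Best: 75 pts.

75 pts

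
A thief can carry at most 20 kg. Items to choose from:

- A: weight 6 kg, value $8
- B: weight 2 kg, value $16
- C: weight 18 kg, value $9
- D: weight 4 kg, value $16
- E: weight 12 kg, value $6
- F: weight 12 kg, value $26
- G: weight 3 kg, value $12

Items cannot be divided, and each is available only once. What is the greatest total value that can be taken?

This is a 0/1 knapsack; check combinations near the capacity.
- B+D+F: weight 2+4+12=18, value 16+16+26=58
- B+F+G: weight 2+12+3=17, value 16+26+12=54
- D+F+G: weight 4+12+3=19, value 16+26+12=54
- A+B+D+G: weight 6+2+4+3=15, value 8+16+16+12=52
- A+B+F: weight 6+2+12=20, value 8+16+26=50
Best: $58.

$58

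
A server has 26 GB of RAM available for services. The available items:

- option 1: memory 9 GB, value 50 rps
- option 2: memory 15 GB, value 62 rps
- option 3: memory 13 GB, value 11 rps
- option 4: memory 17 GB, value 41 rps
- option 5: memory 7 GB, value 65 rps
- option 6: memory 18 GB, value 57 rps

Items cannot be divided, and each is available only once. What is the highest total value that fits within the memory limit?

This is a 0/1 knapsack; check combinations near the capacity.
- option 2+option 5: memory 15+7=22, value 62+65=127
- option 5+option 6: memory 7+18=25, value 65+57=122
- option 1+option 5: memory 9+7=16, value 50+65=115
- option 1+option 2: memory 9+15=24, value 50+62=112
- option 4+option 5: memory 17+7=24, value 41+65=106
Best: 127 rps.

127 rps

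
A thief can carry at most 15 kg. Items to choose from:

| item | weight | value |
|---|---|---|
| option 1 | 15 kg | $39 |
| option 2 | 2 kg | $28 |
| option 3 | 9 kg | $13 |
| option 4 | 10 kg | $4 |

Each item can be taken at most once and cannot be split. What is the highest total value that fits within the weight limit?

Check high-value combinations within 15 kg:
- option 2+option 3: weight 2+9=11, value 28+13=41
- option 1: weight 15, value 39
- option 2+option 4: weight 2+10=12, value 28+4=32
- option 2: weight 2, value 28
- option 3: weight 9, value 13
Best: $41.

$41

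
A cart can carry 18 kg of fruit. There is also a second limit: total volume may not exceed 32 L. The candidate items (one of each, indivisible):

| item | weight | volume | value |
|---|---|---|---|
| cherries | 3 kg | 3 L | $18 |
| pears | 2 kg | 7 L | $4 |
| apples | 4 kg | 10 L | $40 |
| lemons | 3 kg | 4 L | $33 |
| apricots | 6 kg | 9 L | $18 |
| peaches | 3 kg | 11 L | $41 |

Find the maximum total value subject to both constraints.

Feasible sets respecting both limits:
- cherries+apples+lemons+peaches: weight 13, volume 28, value 132
- pears+apples+lemons+peaches: weight 12, volume 32, value 118
- apples+lemons+peaches: weight 10, volume 25, value 114
Best: $132.

$132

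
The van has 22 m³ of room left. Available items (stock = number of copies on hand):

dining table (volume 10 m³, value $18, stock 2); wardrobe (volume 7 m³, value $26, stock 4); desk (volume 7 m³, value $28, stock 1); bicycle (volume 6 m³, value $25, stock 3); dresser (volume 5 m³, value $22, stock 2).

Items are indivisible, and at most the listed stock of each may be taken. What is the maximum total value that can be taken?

$94

Best selections within volume 22 and stock limits:
- 2×bicycle + 2×dresser: volume 22, value 94
- 2×wardrobe + 1×desk: volume 21, value 80
- 1×wardrobe + 1×desk + 1×bicycle: volume 20, value 79
- 1×desk + 2×bicycle: volume 19, value 78
Best: $94.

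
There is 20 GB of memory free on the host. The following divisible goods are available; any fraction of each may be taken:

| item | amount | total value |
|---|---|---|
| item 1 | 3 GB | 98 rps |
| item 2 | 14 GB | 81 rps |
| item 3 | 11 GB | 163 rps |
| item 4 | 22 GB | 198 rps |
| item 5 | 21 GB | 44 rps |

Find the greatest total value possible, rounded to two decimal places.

315.00

Take in order of value per unit:
- item 1 (98/3 per unit): all 3 → value 98, running total 98.00
- item 3 (163/11 per unit): all 11 → value 163, running total 261.00
- item 4 (198/22 per unit): 6 of 22 → value 6×198/22 = 54.0000, running total 315.00
Total 315.00.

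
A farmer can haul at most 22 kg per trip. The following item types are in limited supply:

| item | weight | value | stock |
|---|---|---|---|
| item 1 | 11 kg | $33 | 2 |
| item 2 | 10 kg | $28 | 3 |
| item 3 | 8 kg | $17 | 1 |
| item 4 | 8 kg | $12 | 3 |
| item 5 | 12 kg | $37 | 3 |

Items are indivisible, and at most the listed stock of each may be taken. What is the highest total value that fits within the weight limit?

Best selections within weight 22 and stock limits:
- 2×item 1: weight 22, value 66
- 1×item 2 + 1×item 5: weight 22, value 65
- 1×item 1 + 1×item 2: weight 21, value 61
Best: $66.

$66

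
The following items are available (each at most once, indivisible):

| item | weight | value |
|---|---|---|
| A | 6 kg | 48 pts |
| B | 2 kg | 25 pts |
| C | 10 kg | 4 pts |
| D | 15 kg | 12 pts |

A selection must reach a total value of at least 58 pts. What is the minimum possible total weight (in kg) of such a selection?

8

Subsets with value ≥ 58, sorted by total weight:
- A+B: weight 8, value 73
- A+B+C: weight 18, value 77
- A+D: weight 21, value 60
- A+B+D: weight 23, value 85
Minimum weight: 8 kg.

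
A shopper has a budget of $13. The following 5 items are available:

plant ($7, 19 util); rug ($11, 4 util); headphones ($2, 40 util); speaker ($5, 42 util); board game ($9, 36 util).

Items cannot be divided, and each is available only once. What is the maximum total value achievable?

Check high-value combinations within $13:
- headphones+speaker: cost 2+5=7, value 40+42=82
- headphones+board game: cost 2+9=11, value 40+36=76
- plant+speaker: cost 7+5=12, value 19+42=61
- plant+headphones: cost 7+2=9, value 19+40=59
- rug+headphones: cost 11+2=13, value 4+40=44
Best: 82 util.

82 util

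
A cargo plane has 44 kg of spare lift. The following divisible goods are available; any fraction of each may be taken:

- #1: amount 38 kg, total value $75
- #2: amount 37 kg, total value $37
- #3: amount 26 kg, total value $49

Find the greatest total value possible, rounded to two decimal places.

86.31

Take in order of value per unit:
- #1 (75/38 per unit): all 38 → value 75, running total 75.00
- #3 (49/26 per unit): 6 of 26 → value 6×49/26 = 11.3077, running total 86.31
Total 86.31.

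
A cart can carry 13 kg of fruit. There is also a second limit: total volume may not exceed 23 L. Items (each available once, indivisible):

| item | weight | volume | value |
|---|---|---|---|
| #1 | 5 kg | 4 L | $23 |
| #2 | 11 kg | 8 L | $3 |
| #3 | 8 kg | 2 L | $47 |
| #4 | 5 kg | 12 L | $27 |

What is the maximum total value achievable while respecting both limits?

Feasible sets respecting both limits:
- #3+#4: weight 13, volume 14, value 74
- #1+#3: weight 13, volume 6, value 70
- #1+#4: weight 10, volume 16, value 50
- #3: weight 8, volume 2, value 47
Best: $74.

$74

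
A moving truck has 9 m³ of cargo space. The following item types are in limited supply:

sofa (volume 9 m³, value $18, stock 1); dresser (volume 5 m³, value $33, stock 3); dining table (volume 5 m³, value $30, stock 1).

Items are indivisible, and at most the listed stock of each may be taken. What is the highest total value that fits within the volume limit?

$33

Best selections within volume 9 and stock limits:
- 1×dresser: volume 5, value 33
- 1×dining table: volume 5, value 30
- 1×sofa: volume 9, value 18
Best: $33.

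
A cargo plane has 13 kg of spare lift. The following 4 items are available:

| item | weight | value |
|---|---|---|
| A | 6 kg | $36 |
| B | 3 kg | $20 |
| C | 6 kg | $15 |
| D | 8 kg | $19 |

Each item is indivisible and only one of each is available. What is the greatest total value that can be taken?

$56

Check high-value combinations within 13 kg:
- A+B: weight 6+3=9, value 36+20=56
- A+C: weight 6+6=12, value 36+15=51
- B+D: weight 3+8=11, value 20+19=39
- A: weight 6, value 36
Best: $56.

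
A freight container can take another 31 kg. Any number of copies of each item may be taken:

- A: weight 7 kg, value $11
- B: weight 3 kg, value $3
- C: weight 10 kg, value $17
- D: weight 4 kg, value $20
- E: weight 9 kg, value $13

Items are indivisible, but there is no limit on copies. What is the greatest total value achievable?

$143

Best value-per-unit is D at 20/4; filling with it alone gives 7×20 = 140.
Optimal mix: 1×B + 7×D → weight 31, value 143.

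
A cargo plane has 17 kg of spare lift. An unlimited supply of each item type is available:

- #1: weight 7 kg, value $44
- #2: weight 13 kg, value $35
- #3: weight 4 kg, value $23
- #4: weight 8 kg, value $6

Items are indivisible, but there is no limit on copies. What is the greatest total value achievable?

$92

Best value-per-unit is #1 at 44/7; filling with it alone gives 2×44 = 88.
Optimal mix: 4×#3 → weight 16, value 92.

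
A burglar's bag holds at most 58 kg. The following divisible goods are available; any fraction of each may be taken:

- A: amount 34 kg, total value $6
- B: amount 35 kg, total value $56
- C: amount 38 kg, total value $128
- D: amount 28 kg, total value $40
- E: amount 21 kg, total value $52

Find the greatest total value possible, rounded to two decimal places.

Take in order of value per unit:
- C (128/38 per unit): all 38 → value 128, running total 128.00
- E (52/21 per unit): 20 of 21 → value 20×52/21 = 49.5238, running total 177.52
Total 177.52.

177.52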